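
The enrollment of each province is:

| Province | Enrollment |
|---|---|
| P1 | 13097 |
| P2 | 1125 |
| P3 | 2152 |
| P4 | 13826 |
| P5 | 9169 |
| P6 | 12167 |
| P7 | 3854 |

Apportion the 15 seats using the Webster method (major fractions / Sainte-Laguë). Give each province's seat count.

Standard divisor 55390/15 ≈ 3692.667; standard quotas: P1 3.547, P2 0.305, P3 0.583, P4 3.744, P5 2.483, P6 3.295, P7 1.044.
Rounding to the nearest integer gives P1 4, P2 0, P3 1, P4 4, P5 2, P6 3, P7 1 — total 15, matching the house size, so no adjustment is needed.

P1: 4, P2: 0, P3: 1, P4: 4, P5: 2, P6: 3, P7: 1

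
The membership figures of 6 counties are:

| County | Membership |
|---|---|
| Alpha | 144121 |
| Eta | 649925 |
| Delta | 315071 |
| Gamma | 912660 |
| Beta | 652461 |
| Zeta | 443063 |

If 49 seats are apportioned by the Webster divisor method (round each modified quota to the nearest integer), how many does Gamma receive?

Standard divisor 3117301/49 ≈ 63618.388; standard quotas: Alpha 2.265, Eta 10.216, Delta 4.953, Gamma 14.346, Beta 10.256, Zeta 6.964.
Rounding to the nearest integer gives 2, 10, 5, 14, 10, 7 = 48 seats, so the divisor must be adjusted.
With modified divisor 62500: modified quotas Alpha 2.306, Eta 10.399, Delta 5.041, Gamma 14.603, Beta 10.439, Zeta 7.089.
Rounding to the nearest integer: Alpha 2, Eta 10, Delta 5, Gamma 15, Beta 10, Zeta 7 (total 49).
Gamma receives 15.

15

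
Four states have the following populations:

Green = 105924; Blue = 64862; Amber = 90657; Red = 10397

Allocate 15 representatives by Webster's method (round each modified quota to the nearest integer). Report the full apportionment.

Green: 6, Blue: 3, Amber: 5, Red: 1

Standard divisor 271840/15 ≈ 18122.667; standard quotas: Green 5.845, Blue 3.579, Amber 5.002, Red 0.574.
Rounding to the nearest integer gives 6, 4, 5, 1 = 16 seats, so the divisor must be adjusted.
With modified divisor 18900: modified quotas Green 5.604, Blue 3.432, Amber 4.797, Red 0.550.
Rounding to the nearest integer: Green 6, Blue 3, Amber 5, Red 1 (total 15).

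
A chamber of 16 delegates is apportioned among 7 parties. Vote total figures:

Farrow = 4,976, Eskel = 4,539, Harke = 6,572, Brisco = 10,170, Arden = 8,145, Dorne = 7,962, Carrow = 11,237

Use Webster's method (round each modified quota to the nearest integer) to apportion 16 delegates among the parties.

Standard divisor 53601/16 ≈ 3350.062; standard quotas: Farrow 1.485, Eskel 1.355, Harke 1.962, Brisco 3.036, Arden 2.431, Dorne 2.377, Carrow 3.354.
Rounding to the nearest integer gives 1, 1, 2, 3, 2, 2, 3 = 14 seats, so the divisor must be adjusted.
With modified divisor 3230: modified quotas Farrow 1.541, Eskel 1.405, Harke 2.035, Brisco 3.149, Arden 2.522, Dorne 2.465, Carrow 3.479.
Rounding to the nearest integer: Farrow 2, Eskel 1, Harke 2, Brisco 3, Arden 3, Dorne 2, Carrow 3 (total 16).

Farrow: 2; Eskel: 1; Harke: 2; Brisco: 3; Arden: 3; Dorne: 2; Carrow: 3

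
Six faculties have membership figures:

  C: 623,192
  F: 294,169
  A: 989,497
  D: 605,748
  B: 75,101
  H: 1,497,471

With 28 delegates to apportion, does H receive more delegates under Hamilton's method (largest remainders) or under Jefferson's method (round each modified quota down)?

Hamilton: C 4, F 2, A 7, D 4, B 1, H 10.
Jefferson: C 4, F 2, A 7, D 4, B 0, H 11.
H gets 10 under Hamilton and 11 under Jefferson.

Jefferson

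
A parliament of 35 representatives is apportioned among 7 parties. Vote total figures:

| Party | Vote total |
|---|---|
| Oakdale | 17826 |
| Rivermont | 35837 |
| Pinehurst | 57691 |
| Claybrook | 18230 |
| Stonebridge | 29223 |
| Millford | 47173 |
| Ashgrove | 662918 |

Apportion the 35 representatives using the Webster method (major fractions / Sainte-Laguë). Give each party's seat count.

Standard divisor 868898/35 ≈ 24825.657; standard quotas: Oakdale 0.718, Rivermont 1.444, Pinehurst 2.324, Claybrook 0.734, Stonebridge 1.177, Millford 1.900, Ashgrove 26.703.
Rounding to the nearest integer gives Oakdale 1, Rivermont 1, Pinehurst 2, Claybrook 1, Stonebridge 1, Millford 2, Ashgrove 27 — total 35, matching the house size, so no adjustment is needed.

Oakdale 1, Rivermont 1, Pinehurst 2, Claybrook 1, Stonebridge 1, Millford 2, Ashgrove 27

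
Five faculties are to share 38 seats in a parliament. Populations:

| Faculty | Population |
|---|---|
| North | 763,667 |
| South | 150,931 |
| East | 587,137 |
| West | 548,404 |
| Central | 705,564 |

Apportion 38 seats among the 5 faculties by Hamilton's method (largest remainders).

North=10, South=2, East=8, West=8, Central=10

The standard divisor is 2755703/38 ≈ 72518.5.
Standard quotas: North 10.5307, South 2.0813, East 8.0964, West 7.5623, Central 9.7294.
Lower quotas: North 10, South 2, East 8, West 7, Central 9 (sum 36, leaving 2 seats).
Remainders in descending order: Central 0.7294, West 0.5623, North 0.5307, East 0.0964, South 0.0813.
The surplus seats go to Central, West.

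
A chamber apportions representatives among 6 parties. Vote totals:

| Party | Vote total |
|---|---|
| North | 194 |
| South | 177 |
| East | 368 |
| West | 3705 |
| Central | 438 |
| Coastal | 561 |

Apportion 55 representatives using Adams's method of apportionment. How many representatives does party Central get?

Standard divisor 5443/55 ≈ 98.964; standard quotas: North 1.960, South 1.789, East 3.719, West 37.438, Central 4.426, Coastal 5.669.
Rounding up gives 2, 2, 4, 38, 5, 6 = 57 seats, so the divisor must be adjusted.
With modified divisor 104: modified quotas North 1.865, South 1.702, East 3.538, West 35.625, Central 4.212, Coastal 5.394.
Rounding up: North 2, South 2, East 4, West 36, Central 5, Coastal 6 (total 55).
Central receives 5.

5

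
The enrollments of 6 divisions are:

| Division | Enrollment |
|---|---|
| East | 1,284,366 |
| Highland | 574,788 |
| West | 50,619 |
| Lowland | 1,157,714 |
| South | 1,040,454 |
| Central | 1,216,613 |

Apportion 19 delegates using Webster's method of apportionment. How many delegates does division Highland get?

Standard divisor 5324554/19 ≈ 280239.684; standard quotas: East 4.583, Highland 2.051, West 0.181, Lowland 4.131, South 3.713, Central 4.341.
Rounding to the nearest integer gives East 5, Highland 2, West 0, Lowland 4, South 4, Central 4 — total 19, matching the house size, so no adjustment is needed.
Highland receives 2.

2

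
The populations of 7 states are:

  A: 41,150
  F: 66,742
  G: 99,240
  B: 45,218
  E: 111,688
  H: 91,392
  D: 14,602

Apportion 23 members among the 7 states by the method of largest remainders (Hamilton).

Standard divisor: 470032 ÷ 23 ≈ 20436.174.
Standard quotas: A 2.0136, F 3.2659, G 4.8561, B 2.2126, E 5.4652, H 4.4721, D 0.7145.
Lower quotas: A 2, F 3, G 4, B 2, E 5, H 4, D 0 (sum 20, leaving 3 seats).
Remainders in descending order: G 0.8561, D 0.7145, H 0.4721, E 0.4652, F 0.2659, B 0.2126, A 0.0136.
Largest remainders: G, D, H receive the extra seats.

A: 2; F: 3; G: 5; B: 2; E: 5; H: 5; D: 1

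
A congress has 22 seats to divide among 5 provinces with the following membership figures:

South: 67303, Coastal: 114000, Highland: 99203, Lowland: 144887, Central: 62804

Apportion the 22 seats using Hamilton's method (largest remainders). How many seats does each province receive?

The standard divisor is 488197/22 ≈ 22190.773.
Standard quotas: South 3.0329, Coastal 5.1373, Highland 4.4705, Lowland 6.5292, Central 2.8302.
Lower quotas: South 3, Coastal 5, Highland 4, Lowland 6, Central 2 (sum 20, leaving 2 seats).
Remainders in descending order: Central 0.8302, Lowland 0.5292, Highland 0.4705, Coastal 0.1373, South 0.0329.
The surplus seats go to Central, Lowland.

South=3, Coastal=5, Highland=4, Lowland=7, Central=3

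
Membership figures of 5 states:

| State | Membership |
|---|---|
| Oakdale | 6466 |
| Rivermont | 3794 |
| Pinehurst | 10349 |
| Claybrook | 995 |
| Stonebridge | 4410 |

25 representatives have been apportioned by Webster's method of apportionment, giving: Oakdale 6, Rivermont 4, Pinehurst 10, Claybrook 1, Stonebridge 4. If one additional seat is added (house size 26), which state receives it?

Oakdale

Priority for the next seat is population ÷ (current seats + 0.5).
Priorities: Oakdale 994.769, Rivermont 843.111, Pinehurst 985.619, Claybrook 663.333, Stonebridge 980.000.
Highest priority: Oakdale.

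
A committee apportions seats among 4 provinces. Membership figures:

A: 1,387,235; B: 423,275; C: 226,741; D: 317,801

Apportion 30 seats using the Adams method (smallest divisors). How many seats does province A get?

Standard divisor 2355052/30 ≈ 78501.733; standard quotas: A 17.671, B 5.392, C 2.888, D 4.048.
Rounding up gives 18, 6, 3, 5 = 32 seats, so the divisor must be adjusted.
With modified divisor 83100: modified quotas A 16.694, B 5.094, C 2.729, D 3.824.
Rounding up: A 17, B 6, C 3, D 4 (total 30).
A receives 17.

17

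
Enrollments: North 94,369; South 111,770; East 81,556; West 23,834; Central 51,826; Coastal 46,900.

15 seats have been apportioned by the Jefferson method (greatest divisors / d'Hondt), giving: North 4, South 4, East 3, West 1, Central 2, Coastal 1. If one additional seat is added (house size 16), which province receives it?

Priority for the next seat is population ÷ (current seats + 1).
Priorities: North 18873.800, South 22354.000, East 20389.000, West 11917.000, Central 17275.333, Coastal 23450.000.
Highest priority: Coastal.

Coastal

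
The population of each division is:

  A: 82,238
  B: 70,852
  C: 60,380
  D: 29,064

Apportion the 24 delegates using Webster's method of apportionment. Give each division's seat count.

A 8, B 7, C 6, D 3

Standard divisor 242534/24 ≈ 10105.583; standard quotas: A 8.138, B 7.011, C 5.975, D 2.876.
Rounding to the nearest integer gives A 8, B 7, C 6, D 3 — total 24, matching the house size, so no adjustment is needed.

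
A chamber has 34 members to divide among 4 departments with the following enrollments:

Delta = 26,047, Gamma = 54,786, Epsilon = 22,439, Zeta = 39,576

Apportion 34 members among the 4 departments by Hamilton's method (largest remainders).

Delta 6, Gamma 13, Epsilon 5, Zeta 10

Standard divisor: 142848 ÷ 34 ≈ 4201.412.
Standard quotas: Delta 6.1996, Gamma 13.0399, Epsilon 5.3408, Zeta 9.4197.
Lower quotas: Delta 6, Gamma 13, Epsilon 5, Zeta 9 (sum 33, leaving 1 seat).
Remainders in descending order: Zeta 0.4197, Epsilon 0.3408, Delta 0.1996, Gamma 0.0399.
The surplus seat goes to Zeta.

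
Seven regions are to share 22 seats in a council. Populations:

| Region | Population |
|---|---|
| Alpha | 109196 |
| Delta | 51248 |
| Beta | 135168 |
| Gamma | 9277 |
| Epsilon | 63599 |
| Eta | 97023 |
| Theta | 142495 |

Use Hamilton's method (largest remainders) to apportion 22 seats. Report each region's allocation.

Alpha 4, Delta 2, Beta 5, Gamma 0, Epsilon 2, Eta 4, Theta 5

The standard divisor is 608006/22 ≈ 27636.636.
Standard quotas: Alpha 3.9511, Delta 1.8544, Beta 4.8909, Gamma 0.3357, Epsilon 2.3013, Eta 3.5107, Theta 5.1560.
Lower quotas: Alpha 3, Delta 1, Beta 4, Gamma 0, Epsilon 2, Eta 3, Theta 5 (sum 18, leaving 4 seats).
Remainders in descending order: Alpha 0.9511, Beta 0.8909, Delta 0.8544, Eta 0.5107, Gamma 0.3357, Epsilon 0.3013, Theta 0.1560.
Largest remainders: Alpha, Beta, Delta, Eta receive the extra seats.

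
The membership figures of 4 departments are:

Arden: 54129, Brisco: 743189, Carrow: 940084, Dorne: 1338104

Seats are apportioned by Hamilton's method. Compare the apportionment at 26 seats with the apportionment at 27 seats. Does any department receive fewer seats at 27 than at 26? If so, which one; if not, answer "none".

At 26 seats: Arden 1, Brisco 6, Carrow 8, Dorne 11.
At 27 seats: Arden 0, Brisco 7, Carrow 8, Dorne 12.
Arden drops from 1 to 0.

Arden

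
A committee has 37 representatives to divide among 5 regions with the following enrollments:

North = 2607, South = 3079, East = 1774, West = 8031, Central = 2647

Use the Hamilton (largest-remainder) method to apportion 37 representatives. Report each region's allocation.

The standard divisor is 18138/37 ≈ 490.216.
Standard quotas: North 5.3181, South 6.2809, East 3.6188, West 16.3826, Central 5.3997.
Lower quotas: North 5, South 6, East 3, West 16, Central 5 (sum 35, leaving 2 seats).
Remainders in descending order: East 0.6188, Central 0.3997, West 0.3826, North 0.3181, South 0.2809.
The surplus seats go to East, Central.

North: 5, South: 6, East: 4, West: 16, Central: 6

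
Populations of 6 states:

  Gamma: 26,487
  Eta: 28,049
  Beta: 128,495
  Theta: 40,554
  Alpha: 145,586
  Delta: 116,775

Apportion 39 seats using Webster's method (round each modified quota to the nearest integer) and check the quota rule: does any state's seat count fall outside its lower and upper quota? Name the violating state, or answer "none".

none

Standard quotas: Gamma 2.126, Eta 2.251, Beta 10.312, Theta 3.255, Alpha 11.684, Delta 9.372.
Webster allocation: Gamma 2, Eta 2, Beta 10, Theta 3, Alpha 12, Delta 10.
Every allocation lies between the lower and upper quota.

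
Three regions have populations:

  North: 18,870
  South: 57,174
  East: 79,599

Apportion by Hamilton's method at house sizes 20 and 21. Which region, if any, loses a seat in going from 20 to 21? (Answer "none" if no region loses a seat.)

At 20 seats: North 3, South 7, East 10.
At 21 seats: North 2, South 8, East 11.
North drops from 3 to 2.

North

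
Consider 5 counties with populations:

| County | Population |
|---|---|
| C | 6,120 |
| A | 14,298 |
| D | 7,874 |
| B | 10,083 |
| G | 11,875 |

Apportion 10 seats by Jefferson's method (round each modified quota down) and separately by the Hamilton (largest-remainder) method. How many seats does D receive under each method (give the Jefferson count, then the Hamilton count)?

1 and 2

Jefferson: C 1, A 3, D 1, B 2, G 3.
Hamilton: C 1, A 3, D 2, B 2, G 2.
D gets 1 under Jefferson and 2 under Hamilton.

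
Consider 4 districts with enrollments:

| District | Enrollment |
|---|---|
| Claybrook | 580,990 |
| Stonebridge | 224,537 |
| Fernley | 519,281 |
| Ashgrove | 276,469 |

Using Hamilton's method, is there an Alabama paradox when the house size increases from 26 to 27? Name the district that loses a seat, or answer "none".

Ashgrove

At 26 seats: Claybrook 9, Stonebridge 4, Fernley 8, Ashgrove 5.
At 27 seats: Claybrook 10, Stonebridge 4, Fernley 9, Ashgrove 4.
Ashgrove drops from 5 to 4.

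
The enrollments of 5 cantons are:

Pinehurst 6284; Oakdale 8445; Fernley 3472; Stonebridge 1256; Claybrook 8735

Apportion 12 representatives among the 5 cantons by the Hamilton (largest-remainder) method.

Total 28192; standard divisor 28192/12 ≈ 2349.333.
Standard quotas: Pinehurst 2.6748, Oakdale 3.5946, Fernley 1.4779, Stonebridge 0.5346, Claybrook 3.7181.
Lower quotas: Pinehurst 2, Oakdale 3, Fernley 1, Stonebridge 0, Claybrook 3 (sum 9, leaving 3 seats).
Remainders in descending order: Claybrook 0.7181, Pinehurst 0.6748, Oakdale 0.5946, Stonebridge 0.5346, Fernley 0.4779.
The surplus seats go to Claybrook, Pinehurst, Oakdale.

Pinehurst=3; Oakdale=4; Fernley=1; Stonebridge=0; Claybrook=4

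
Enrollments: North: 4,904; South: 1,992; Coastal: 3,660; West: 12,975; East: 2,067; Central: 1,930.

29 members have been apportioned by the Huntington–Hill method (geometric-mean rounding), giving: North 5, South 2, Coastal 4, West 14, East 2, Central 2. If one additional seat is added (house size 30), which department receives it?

West

Priority for the next seat is population ÷ (√(s·(s+1))).
Priorities: North 895.344, South 813.231, Coastal 818.401, West 895.360, East 843.849, Central 787.919.
Highest priority: West.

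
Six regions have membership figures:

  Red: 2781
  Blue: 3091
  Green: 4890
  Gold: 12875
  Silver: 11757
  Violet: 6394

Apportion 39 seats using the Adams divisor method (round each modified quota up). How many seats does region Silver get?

Standard divisor 41788/39 ≈ 1071.487; standard quotas: Red 2.595, Blue 2.885, Green 4.564, Gold 12.016, Silver 10.973, Violet 5.967.
Rounding up gives 3, 3, 5, 13, 11, 6 = 41 seats, so the divisor must be adjusted.
With modified divisor 1173: modified quotas Red 2.371, Blue 2.635, Green 4.169, Gold 10.976, Silver 10.023, Violet 5.451.
Rounding up: Red 3, Blue 3, Green 5, Gold 11, Silver 11, Violet 6 (total 39).
Silver receives 11.

11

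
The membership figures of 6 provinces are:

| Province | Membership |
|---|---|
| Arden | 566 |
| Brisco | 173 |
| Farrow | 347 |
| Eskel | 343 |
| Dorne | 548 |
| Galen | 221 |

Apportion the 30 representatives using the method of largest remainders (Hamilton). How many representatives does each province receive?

Arden 8, Brisco 2, Farrow 5, Eskel 5, Dorne 7, Galen 3

Total 2198; standard divisor 2198/30 ≈ 73.267.
Standard quotas: Arden 7.725, Brisco 2.361, Farrow 4.736, Eskel 4.682, Dorne 7.480, Galen 3.016.
Lower quotas: Arden 7, Brisco 2, Farrow 4, Eskel 4, Dorne 7, Galen 3 (sum 27, leaving 3 seats).
Remainders in descending order: Farrow 0.736, Arden 0.725, Eskel 0.682, Dorne 0.480, Brisco 0.361, Galen 0.016.
The surplus seats go to Farrow, Arden, Eskel.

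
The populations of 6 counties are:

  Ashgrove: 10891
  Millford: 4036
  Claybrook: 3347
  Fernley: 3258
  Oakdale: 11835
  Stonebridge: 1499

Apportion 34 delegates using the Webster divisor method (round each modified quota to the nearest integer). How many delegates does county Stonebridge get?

Standard divisor 34866/34 ≈ 1025.471; standard quotas: Ashgrove 10.620, Millford 3.936, Claybrook 3.264, Fernley 3.177, Oakdale 11.541, Stonebridge 1.462.
Rounding to the nearest integer gives Ashgrove 11, Millford 4, Claybrook 3, Fernley 3, Oakdale 12, Stonebridge 1 — total 34, matching the house size, so no adjustment is needed.
Stonebridge receives 1.

1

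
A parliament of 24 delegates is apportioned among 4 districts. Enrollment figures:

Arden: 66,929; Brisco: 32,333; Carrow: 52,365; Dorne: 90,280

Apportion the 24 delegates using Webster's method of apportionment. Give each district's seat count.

Standard divisor 241907/24 ≈ 10079.458; standard quotas: Arden 6.640, Brisco 3.208, Carrow 5.195, Dorne 8.957.
Rounding to the nearest integer gives Arden 7, Brisco 3, Carrow 5, Dorne 9 — total 24, matching the house size, so no adjustment is needed.

Arden 7, Brisco 3, Carrow 5, Dorne 9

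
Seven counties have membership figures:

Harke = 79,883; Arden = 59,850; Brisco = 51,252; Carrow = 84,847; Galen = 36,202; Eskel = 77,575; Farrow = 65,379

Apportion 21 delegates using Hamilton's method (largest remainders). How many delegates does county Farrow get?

3

The standard divisor is 454988/21 ≈ 21666.095.
Standard quotas: Harke 3.6870, Arden 2.7624, Brisco 2.3655, Carrow 3.9161, Galen 1.6709, Eskel 3.5805, Farrow 3.0176.
Lower quotas: Harke 3, Arden 2, Brisco 2, Carrow 3, Galen 1, Eskel 3, Farrow 3 (sum 17, leaving 4 seats).
Remainders in descending order: Carrow 0.9161, Arden 0.7624, Harke 0.6870, Galen 0.6709, Eskel 0.5805, Brisco 0.3655, Farrow 0.0176.
Largest remainders: Carrow, Arden, Harke, Galen receive the extra seats.
Farrow receives 3.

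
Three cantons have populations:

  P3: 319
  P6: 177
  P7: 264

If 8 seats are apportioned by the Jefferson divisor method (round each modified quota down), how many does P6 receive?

Standard divisor 760/8 ≈ 95; standard quotas: P3 3.358, P6 1.863, P7 2.779.
Rounding down gives 3, 1, 2 = 6 seats, so the divisor must be adjusted.
With modified divisor 84: modified quotas P3 3.798, P6 2.107, P7 3.143.
Rounding down: P3 3, P6 2, P7 3 (total 8).
P6 receives 2.

2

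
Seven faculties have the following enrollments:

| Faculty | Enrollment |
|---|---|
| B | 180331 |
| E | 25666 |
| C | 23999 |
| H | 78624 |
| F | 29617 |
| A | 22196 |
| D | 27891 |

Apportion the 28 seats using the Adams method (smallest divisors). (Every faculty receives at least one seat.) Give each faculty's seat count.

Standard divisor 388324/28 ≈ 13868.714; standard quotas: B 13.003, E 1.851, C 1.730, H 5.669, F 2.136, A 1.600, D 2.011.
Rounding up gives 14, 2, 2, 6, 3, 2, 3 = 32 seats, so the divisor must be adjusted.
With modified divisor 15400: modified quotas B 11.710, E 1.667, C 1.558, H 5.105, F 1.923, A 1.441, D 1.811.
Rounding up: B 12, E 2, C 2, H 6, F 2, A 2, D 2 (total 28).

B 12, E 2, C 2, H 6, F 2, A 2, D 2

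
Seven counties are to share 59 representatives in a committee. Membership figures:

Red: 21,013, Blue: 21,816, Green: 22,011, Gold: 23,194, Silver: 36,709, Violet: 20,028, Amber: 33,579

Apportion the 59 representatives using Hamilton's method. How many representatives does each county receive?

The standard divisor is 178350/59 ≈ 3022.881.
Standard quotas: Red 6.9513, Blue 7.2170, Green 7.2815, Gold 7.6728, Silver 12.1437, Violet 6.6255, Amber 11.1083.
Lower quotas: Red 6, Blue 7, Green 7, Gold 7, Silver 12, Violet 6, Amber 11 (sum 56, leaving 3 seats).
Remainders in descending order: Red 0.9513, Gold 0.6728, Violet 0.6255, Green 0.2815, Blue 0.2170, Silver 0.1437, Amber 0.1083.
The surplus seats go to Red, Gold, Violet.

Red 7, Blue 7, Green 7, Gold 8, Silver 12, Violet 7, Amber 11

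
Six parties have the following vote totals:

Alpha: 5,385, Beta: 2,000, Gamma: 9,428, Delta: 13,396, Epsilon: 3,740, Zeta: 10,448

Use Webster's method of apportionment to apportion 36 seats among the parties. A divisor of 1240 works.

Alpha: 4; Beta: 2; Gamma: 8; Delta: 11; Epsilon: 3; Zeta: 8

With modified divisor 1240: modified quotas Alpha 4.343, Beta 1.613, Gamma 7.603, Delta 10.803, Epsilon 3.016, Zeta 8.426.
Rounding to the nearest integer: Alpha 4, Beta 2, Gamma 8, Delta 11, Epsilon 3, Zeta 8 (total 36).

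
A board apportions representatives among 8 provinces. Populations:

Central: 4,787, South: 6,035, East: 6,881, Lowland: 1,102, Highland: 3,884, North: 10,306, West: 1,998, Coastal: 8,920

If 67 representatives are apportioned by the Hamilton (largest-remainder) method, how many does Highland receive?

6

Total 43913; standard divisor 43913/67 ≈ 655.418.
Standard quotas: Central 7.3037, South 9.2079, East 10.4986, Lowland 1.6814, Highland 5.9260, North 15.7243, West 3.0484, Coastal 13.6096.
Lower quotas: Central 7, South 9, East 10, Lowland 1, Highland 5, North 15, West 3, Coastal 13 (sum 63, leaving 4 seats).
Remainders in descending order: Highland 0.9260, North 0.7243, Lowland 0.6814, Coastal 0.6096, East 0.4986, Central 0.3037, South 0.2079, West 0.0484.
The surplus seats go to Highland, North, Lowland, Coastal.
Highland receives 6.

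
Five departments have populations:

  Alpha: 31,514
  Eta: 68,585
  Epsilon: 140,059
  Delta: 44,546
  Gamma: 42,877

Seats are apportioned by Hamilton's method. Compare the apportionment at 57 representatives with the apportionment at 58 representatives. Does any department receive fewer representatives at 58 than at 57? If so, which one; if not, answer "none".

At 57 seats: Alpha 6, Eta 12, Epsilon 24, Delta 8, Gamma 7.
At 58 seats: Alpha 5, Eta 12, Epsilon 25, Delta 8, Gamma 8.
Alpha drops from 6 to 5.

Alpha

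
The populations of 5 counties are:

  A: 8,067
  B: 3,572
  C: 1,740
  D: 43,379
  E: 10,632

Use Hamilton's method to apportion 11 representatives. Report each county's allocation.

Total 67390; standard divisor 67390/11 ≈ 6126.364.
Standard quotas: A 1.3168, B 0.5831, C 0.2840, D 7.0807, E 1.7355.
Lower quotas: A 1, B 0, C 0, D 7, E 1 (sum 9, leaving 2 seats).
Remainders in descending order: E 0.7355, B 0.5831, A 0.3168, C 0.2840, D 0.0807.
The surplus seats go to E, B.

A 1; B 1; C 0; D 7; E 2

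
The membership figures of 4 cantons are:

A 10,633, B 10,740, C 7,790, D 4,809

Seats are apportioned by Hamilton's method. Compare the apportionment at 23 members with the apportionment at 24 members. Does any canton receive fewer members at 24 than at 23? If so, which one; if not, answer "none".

At 23 seats: A 7, B 7, C 6, D 3.
At 24 seats: A 8, B 8, C 5, D 3.
C drops from 6 to 5.

C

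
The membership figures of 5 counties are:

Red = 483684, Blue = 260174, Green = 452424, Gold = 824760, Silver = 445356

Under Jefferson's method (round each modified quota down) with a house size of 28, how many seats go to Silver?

Standard divisor 2466398/28 ≈ 88085.643; standard quotas: Red 5.491, Blue 2.954, Green 5.136, Gold 9.363, Silver 5.056.
Rounding down gives 5, 2, 5, 9, 5 = 26 seats, so the divisor must be adjusted.
With modified divisor 81500: modified quotas Red 5.935, Blue 3.192, Green 5.551, Gold 10.120, Silver 5.464.
Rounding down: Red 5, Blue 3, Green 5, Gold 10, Silver 5 (total 28).
Silver receives 5.

5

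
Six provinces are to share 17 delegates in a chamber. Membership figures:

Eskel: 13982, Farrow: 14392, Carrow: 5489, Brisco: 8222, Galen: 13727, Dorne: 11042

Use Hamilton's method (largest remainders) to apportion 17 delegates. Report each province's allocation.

Standard divisor: 66854 ÷ 17 ≈ 3932.588.
Standard quotas: Eskel 3.5554, Farrow 3.6597, Carrow 1.3958, Brisco 2.0907, Galen 3.4906, Dorne 2.8078.
Lower quotas: Eskel 3, Farrow 3, Carrow 1, Brisco 2, Galen 3, Dorne 2 (sum 14, leaving 3 seats).
Remainders in descending order: Dorne 0.8078, Farrow 0.6597, Eskel 0.5554, Galen 0.4906, Carrow 0.3958, Brisco 0.0907.
Largest remainders: Dorne, Farrow, Eskel receive the extra seats.

Eskel: 4, Farrow: 4, Carrow: 1, Brisco: 2, Galen: 3, Dorne: 3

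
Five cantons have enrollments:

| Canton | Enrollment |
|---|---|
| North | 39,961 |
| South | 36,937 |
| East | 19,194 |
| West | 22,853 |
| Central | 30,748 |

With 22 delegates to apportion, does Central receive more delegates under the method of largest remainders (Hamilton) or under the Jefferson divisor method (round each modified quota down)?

Hamilton

Hamilton: North 6, South 5, East 3, West 3, Central 5.
Jefferson: North 6, South 6, East 3, West 3, Central 4.
Central gets 5 under Hamilton and 4 under Jefferson.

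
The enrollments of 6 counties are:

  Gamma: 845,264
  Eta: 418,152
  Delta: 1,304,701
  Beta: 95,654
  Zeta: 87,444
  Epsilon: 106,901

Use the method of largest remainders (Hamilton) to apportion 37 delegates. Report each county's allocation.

Gamma 11, Eta 6, Delta 17, Beta 1, Zeta 1, Epsilon 1

The standard divisor is 2858116/37 ≈ 77246.378.
Standard quotas: Gamma 10.9424, Eta 5.4132, Delta 16.8901, Beta 1.2383, Zeta 1.1320, Epsilon 1.3839.
Lower quotas: Gamma 10, Eta 5, Delta 16, Beta 1, Zeta 1, Epsilon 1 (sum 34, leaving 3 seats).
Remainders in descending order: Gamma 0.9424, Delta 0.8901, Eta 0.4132, Epsilon 0.3839, Beta 0.2383, Zeta 0.1320.
Largest remainders: Gamma, Delta, Eta receive the extra seats.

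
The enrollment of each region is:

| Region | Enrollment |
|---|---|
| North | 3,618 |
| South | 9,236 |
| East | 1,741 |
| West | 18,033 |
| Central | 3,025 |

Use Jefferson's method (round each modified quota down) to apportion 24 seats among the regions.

Standard divisor 35653/24 ≈ 1485.542; standard quotas: North 2.435, South 6.217, East 1.172, West 12.139, Central 2.036.
Rounding down gives 2, 6, 1, 12, 2 = 23 seats, so the divisor must be adjusted.
With modified divisor 1350: modified quotas North 2.680, South 6.841, East 1.290, West 13.358, Central 2.241.
Rounding down: North 2, South 6, East 1, West 13, Central 2 (total 24).

North=2, South=6, East=1, West=13, Central=2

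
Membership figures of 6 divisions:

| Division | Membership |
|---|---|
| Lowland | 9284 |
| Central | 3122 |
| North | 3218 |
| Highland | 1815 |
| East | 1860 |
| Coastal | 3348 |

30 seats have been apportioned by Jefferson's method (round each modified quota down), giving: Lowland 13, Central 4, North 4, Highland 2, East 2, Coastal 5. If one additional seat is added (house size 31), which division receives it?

Priority for the next seat is population ÷ (current seats + 1).
Priorities: Lowland 663.143, Central 624.400, North 643.600, Highland 605.000, East 620.000, Coastal 558.000.
Highest priority: Lowland.

Lowland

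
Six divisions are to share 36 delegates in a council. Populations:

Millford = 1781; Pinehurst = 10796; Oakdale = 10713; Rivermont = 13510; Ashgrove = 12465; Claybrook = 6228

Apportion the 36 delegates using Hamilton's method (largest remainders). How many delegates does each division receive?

Standard divisor: 55493 ÷ 36 ≈ 1541.472.
Standard quotas: Millford 1.1554, Pinehurst 7.0037, Oakdale 6.9498, Rivermont 8.7643, Ashgrove 8.0864, Claybrook 4.0403.
Lower quotas: Millford 1, Pinehurst 7, Oakdale 6, Rivermont 8, Ashgrove 8, Claybrook 4 (sum 34, leaving 2 seats).
Remainders in descending order: Oakdale 0.9498, Rivermont 0.7643, Millford 0.1554, Ashgrove 0.0864, Claybrook 0.0403, Pinehurst 0.0037.
The surplus seats go to Oakdale, Rivermont.

Millford=1; Pinehurst=7; Oakdale=7; Rivermont=9; Ashgrove=8; Claybrook=4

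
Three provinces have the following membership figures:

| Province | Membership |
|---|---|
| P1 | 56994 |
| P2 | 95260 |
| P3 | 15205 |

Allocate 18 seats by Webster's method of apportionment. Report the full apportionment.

P1=6, P2=10, P3=2

Standard divisor 167459/18 ≈ 9303.278; standard quotas: P1 6.126, P2 10.239, P3 1.634.
Rounding to the nearest integer gives P1 6, P2 10, P3 2 — total 18, matching the house size, so no adjustment is needed.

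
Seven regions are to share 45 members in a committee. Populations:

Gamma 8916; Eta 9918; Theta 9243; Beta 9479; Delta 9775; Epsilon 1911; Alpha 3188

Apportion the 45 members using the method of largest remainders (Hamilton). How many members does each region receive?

The standard divisor is 52430/45 ≈ 1165.111.
Standard quotas: Gamma 7.6525, Eta 8.5125, Theta 7.9331, Beta 8.1357, Delta 8.3898, Epsilon 1.6402, Alpha 2.7362.
Lower quotas: Gamma 7, Eta 8, Theta 7, Beta 8, Delta 8, Epsilon 1, Alpha 2 (sum 41, leaving 4 seats).
Remainders in descending order: Theta 0.9331, Alpha 0.7362, Gamma 0.6525, Epsilon 0.6402, Eta 0.5125, Delta 0.3898, Beta 0.1357.
Largest remainders: Theta, Alpha, Gamma, Epsilon receive the extra seats.

Gamma 8; Eta 8; Theta 8; Beta 8; Delta 8; Epsilon 2; Alpha 3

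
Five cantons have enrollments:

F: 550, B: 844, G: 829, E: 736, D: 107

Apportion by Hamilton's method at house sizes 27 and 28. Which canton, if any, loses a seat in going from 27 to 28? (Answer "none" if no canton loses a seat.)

At 27 seats: F 5, B 7, G 7, E 7, D 1.
At 28 seats: F 5, B 8, G 7, E 7, D 1.
No canton's allocation decreased.

none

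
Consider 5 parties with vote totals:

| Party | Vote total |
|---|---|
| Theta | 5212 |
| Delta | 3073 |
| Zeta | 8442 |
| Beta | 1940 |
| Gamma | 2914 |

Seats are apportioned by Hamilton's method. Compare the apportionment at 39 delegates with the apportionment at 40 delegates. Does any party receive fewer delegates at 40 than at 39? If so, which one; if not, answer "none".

Beta

At 39 seats: Theta 9, Delta 6, Zeta 15, Beta 4, Gamma 5.
At 40 seats: Theta 10, Delta 6, Zeta 16, Beta 3, Gamma 5.
Beta drops from 4 to 3.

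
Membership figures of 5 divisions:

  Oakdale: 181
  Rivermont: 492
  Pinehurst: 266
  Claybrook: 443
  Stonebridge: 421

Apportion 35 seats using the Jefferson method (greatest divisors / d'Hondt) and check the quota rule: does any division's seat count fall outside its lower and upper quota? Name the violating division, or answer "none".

none

Standard quotas: Oakdale 3.514, Rivermont 9.551, Pinehurst 5.164, Claybrook 8.600, Stonebridge 8.172.
Jefferson allocation: Oakdale 3, Rivermont 10, Pinehurst 5, Claybrook 9, Stonebridge 8.
Every allocation lies between the lower and upper quota.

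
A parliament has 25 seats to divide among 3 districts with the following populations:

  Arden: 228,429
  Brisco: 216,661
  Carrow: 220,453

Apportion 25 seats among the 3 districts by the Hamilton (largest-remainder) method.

Arden=9, Brisco=8, Carrow=8

Total 665543; standard divisor 665543/25 ≈ 26621.72.
Standard quotas: Arden 8.5806, Brisco 8.1385, Carrow 8.2809.
Lower quotas: Arden 8, Brisco 8, Carrow 8 (sum 24, leaving 1 seat).
Remainders in descending order: Arden 0.5806, Carrow 0.2809, Brisco 0.1385.
The surplus seat goes to Arden.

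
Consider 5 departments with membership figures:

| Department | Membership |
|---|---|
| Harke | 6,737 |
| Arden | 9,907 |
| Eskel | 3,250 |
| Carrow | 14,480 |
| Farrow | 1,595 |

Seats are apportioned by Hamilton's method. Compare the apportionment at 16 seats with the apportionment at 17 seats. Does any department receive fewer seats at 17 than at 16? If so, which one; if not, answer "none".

At 16 seats: Harke 3, Arden 4, Eskel 2, Carrow 6, Farrow 1.
At 17 seats: Harke 3, Arden 5, Eskel 1, Carrow 7, Farrow 1.
Eskel drops from 2 to 1.

Eskel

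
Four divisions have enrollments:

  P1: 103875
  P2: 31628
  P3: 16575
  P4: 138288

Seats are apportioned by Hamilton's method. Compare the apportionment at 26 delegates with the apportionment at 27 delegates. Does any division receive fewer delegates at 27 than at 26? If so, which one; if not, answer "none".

At 26 seats: P1 9, P2 3, P3 2, P4 12.
At 27 seats: P1 10, P2 3, P3 1, P4 13.
P3 drops from 2 to 1.

P3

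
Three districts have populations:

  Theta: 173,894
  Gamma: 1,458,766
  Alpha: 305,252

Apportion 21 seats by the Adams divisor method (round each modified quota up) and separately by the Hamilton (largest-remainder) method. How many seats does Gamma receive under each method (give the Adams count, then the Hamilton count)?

Adams: Theta 2, Gamma 15, Alpha 4.
Hamilton: Theta 2, Gamma 16, Alpha 3.
Gamma gets 15 under Adams and 16 under Hamilton.

15 and 16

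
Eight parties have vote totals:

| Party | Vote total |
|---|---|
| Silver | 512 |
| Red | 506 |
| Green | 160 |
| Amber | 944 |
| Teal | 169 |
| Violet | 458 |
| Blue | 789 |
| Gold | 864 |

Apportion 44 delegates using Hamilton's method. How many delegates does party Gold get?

Standard divisor: 4402 ÷ 44 ≈ 100.045.
Standard quotas: Silver 5.118, Red 5.058, Green 1.599, Amber 9.436, Teal 1.689, Violet 4.578, Blue 7.886, Gold 8.636.
Lower quotas: Silver 5, Red 5, Green 1, Amber 9, Teal 1, Violet 4, Blue 7, Gold 8 (sum 40, leaving 4 seats).
Remainders in descending order: Blue 0.886, Teal 0.689, Gold 0.636, Green 0.599, Violet 0.578, Amber 0.436, Silver 0.118, Red 0.058.
The surplus seats go to Blue, Teal, Gold, Green.
Gold receives 9.

9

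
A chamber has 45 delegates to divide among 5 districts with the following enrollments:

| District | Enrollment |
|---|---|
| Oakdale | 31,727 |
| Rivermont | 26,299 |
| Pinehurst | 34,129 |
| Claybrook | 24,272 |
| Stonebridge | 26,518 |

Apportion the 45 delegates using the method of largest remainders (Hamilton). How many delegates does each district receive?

Standard divisor: 142945 ÷ 45 ≈ 3176.556.
Standard quotas: Oakdale 9.9879, Rivermont 8.2791, Pinehurst 10.7440, Claybrook 7.6410, Stonebridge 8.3480.
Lower quotas: Oakdale 9, Rivermont 8, Pinehurst 10, Claybrook 7, Stonebridge 8 (sum 42, leaving 3 seats).
Remainders in descending order: Oakdale 0.9879, Pinehurst 0.7440, Claybrook 0.6410, Stonebridge 0.3480, Rivermont 0.2791.
The surplus seats go to Oakdale, Pinehurst, Claybrook.

Oakdale 10; Rivermont 8; Pinehurst 11; Claybrook 8; Stonebridge 8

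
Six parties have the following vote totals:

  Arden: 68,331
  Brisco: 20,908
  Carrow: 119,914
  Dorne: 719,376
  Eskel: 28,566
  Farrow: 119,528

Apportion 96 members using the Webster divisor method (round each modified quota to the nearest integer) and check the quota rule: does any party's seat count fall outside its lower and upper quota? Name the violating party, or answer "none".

Standard quotas: Arden 6.093, Brisco 1.864, Carrow 10.692, Dorne 64.145, Eskel 2.547, Farrow 10.658.
Webster allocation: Arden 6, Brisco 2, Carrow 11, Dorne 63, Eskel 3, Farrow 11.
Dorne has quota 64.145 (lower 64, upper 65) but receives 63 — outside the quota interval.

Dorne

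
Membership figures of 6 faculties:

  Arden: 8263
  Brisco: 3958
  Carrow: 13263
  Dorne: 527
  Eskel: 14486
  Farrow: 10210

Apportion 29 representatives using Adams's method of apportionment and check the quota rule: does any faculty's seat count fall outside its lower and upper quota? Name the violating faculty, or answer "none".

none

Standard quotas: Arden 4.726, Brisco 2.264, Carrow 7.585, Dorne 0.301, Eskel 8.285, Farrow 5.839.
Adams allocation: Arden 5, Brisco 2, Carrow 7, Dorne 1, Eskel 8, Farrow 6.
Every allocation lies between the lower and upper quota.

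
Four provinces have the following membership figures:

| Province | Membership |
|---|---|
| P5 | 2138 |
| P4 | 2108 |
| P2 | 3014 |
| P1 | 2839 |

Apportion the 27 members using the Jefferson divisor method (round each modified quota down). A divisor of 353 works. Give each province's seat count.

P5: 6, P4: 5, P2: 8, P1: 8

With modified divisor 353: modified quotas P5 6.057, P4 5.972, P2 8.538, P1 8.042.
Rounding down: P5 6, P4 5, P2 8, P1 8 (total 27).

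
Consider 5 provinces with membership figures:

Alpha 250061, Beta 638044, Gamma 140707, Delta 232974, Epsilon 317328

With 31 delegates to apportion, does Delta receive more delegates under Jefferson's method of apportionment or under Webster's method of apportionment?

Jefferson: Alpha 5, Beta 13, Gamma 3, Delta 4, Epsilon 6.
Webster: Alpha 5, Beta 12, Gamma 3, Delta 5, Epsilon 6.
Delta gets 4 under Jefferson and 5 under Webster.

Webster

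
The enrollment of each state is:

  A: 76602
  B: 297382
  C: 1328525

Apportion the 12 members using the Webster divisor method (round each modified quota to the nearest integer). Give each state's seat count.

A: 1, B: 2, C: 9

Standard divisor 1702509/12 ≈ 141875.75; standard quotas: A 0.540, B 2.096, C 9.364.
Rounding to the nearest integer gives A 1, B 2, C 9 — total 12, matching the house size, so no adjustment is needed.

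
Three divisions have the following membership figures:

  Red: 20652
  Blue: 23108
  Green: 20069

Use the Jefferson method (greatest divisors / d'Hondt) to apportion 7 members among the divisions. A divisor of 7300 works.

Red=2; Blue=3; Green=2

With modified divisor 7300: modified quotas Red 2.829, Blue 3.165, Green 2.749.
Rounding down: Red 2, Blue 3, Green 2 (total 7).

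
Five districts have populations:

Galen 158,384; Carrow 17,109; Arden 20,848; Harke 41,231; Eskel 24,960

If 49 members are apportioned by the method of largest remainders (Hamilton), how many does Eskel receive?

5

The standard divisor is 262532/49 ≈ 5357.796.
Standard quotas: Galen 29.5614, Carrow 3.1933, Arden 3.8912, Harke 7.6955, Eskel 4.6586.
Lower quotas: Galen 29, Carrow 3, Arden 3, Harke 7, Eskel 4 (sum 46, leaving 3 seats).
Remainders in descending order: Arden 0.8912, Harke 0.6955, Eskel 0.6586, Galen 0.5614, Carrow 0.1933.
Largest remainders: Arden, Harke, Eskel receive the extra seats.
Eskel receives 5.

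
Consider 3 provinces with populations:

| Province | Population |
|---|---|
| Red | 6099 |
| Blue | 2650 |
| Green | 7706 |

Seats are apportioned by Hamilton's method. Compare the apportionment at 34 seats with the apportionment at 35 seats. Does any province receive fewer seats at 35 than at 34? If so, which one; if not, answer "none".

none

At 34 seats: Red 13, Blue 5, Green 16.
At 35 seats: Red 13, Blue 6, Green 16.
No province's allocation decreased.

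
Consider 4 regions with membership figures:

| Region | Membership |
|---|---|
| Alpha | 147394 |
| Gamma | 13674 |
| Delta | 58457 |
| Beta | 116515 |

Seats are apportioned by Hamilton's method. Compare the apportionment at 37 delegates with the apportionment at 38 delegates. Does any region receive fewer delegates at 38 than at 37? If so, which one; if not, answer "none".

Gamma

At 37 seats: Alpha 16, Gamma 2, Delta 6, Beta 13.
At 38 seats: Alpha 17, Gamma 1, Delta 7, Beta 13.
Gamma drops from 2 to 1.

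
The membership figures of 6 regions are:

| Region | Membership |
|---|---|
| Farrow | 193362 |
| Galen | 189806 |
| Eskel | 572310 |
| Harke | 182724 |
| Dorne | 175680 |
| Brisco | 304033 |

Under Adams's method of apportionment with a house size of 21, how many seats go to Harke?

Standard divisor 1617915/21 ≈ 77043.571; standard quotas: Farrow 2.510, Galen 2.464, Eskel 7.428, Harke 2.372, Dorne 2.280, Brisco 3.946.
Rounding up gives 3, 3, 8, 3, 3, 4 = 24 seats, so the divisor must be adjusted.
With modified divisor 93100: modified quotas Farrow 2.077, Galen 2.039, Eskel 6.147, Harke 1.963, Dorne 1.887, Brisco 3.266.
Rounding up: Farrow 3, Galen 3, Eskel 7, Harke 2, Dorne 2, Brisco 4 (total 21).
Harke receives 2.

2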